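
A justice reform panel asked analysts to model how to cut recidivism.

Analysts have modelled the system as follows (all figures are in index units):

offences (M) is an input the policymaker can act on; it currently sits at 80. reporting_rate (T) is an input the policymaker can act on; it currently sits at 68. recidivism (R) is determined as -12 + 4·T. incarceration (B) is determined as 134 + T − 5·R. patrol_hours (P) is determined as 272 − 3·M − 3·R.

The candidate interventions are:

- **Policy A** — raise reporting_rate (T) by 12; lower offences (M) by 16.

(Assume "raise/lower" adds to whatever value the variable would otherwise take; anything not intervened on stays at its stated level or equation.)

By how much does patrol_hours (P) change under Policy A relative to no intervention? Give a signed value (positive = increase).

-96

Baseline:
  M = 80
  T = 68
  R = -12 + 4·68 = 260
  P = 272 − 3·80 − 3·260 = -748
Policy A (T + 12, M − 16):
  M = 80 − 16 = 64
  T = 68 + 12 = 80
  R = -12 + 4·80 = 308
  P = 272 − 3·64 − 3·308 = -844
Change in P: -844 − (-748) = -96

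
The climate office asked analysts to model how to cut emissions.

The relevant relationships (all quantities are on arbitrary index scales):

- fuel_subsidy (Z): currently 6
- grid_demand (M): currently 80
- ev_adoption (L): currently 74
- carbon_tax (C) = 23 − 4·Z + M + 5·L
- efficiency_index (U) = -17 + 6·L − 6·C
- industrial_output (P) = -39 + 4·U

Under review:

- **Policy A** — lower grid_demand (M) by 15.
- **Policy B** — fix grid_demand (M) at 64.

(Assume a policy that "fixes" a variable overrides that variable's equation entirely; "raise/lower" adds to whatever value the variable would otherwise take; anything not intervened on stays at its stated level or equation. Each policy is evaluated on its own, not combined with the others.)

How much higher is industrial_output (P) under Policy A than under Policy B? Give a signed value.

-24

Policy A (M − 15):
  Z = 6
  M = 80 − 15 = 65
  L = 74
  C = 23 − 4·6 + 65 + 5·74 = 434
  U = -17 + 6·74 − 6·434 = -2177
  P = -39 + 4·(-2177) = -8747
Policy B (M := 64):
  Z = 6
  M = 64
  L = 74
  C = 23 − 4·6 + 64 + 5·74 = 433
  U = -17 + 6·74 − 6·433 = -2171
  P = -39 + 4·(-2171) = -8723
P: -8747 − (-8723) = -24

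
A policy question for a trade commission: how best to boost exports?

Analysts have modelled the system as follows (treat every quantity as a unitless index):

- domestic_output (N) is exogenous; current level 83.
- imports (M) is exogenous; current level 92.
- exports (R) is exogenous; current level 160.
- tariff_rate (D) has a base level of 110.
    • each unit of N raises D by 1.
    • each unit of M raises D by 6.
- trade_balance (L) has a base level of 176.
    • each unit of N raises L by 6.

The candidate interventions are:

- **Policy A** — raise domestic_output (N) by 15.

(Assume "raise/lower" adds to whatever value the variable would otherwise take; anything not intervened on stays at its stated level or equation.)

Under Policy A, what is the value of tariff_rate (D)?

760

Policy A (N + 15):
  N = 83 + 15 = 98
  M = 92
  D = 110 + 98 + 6·92 = 760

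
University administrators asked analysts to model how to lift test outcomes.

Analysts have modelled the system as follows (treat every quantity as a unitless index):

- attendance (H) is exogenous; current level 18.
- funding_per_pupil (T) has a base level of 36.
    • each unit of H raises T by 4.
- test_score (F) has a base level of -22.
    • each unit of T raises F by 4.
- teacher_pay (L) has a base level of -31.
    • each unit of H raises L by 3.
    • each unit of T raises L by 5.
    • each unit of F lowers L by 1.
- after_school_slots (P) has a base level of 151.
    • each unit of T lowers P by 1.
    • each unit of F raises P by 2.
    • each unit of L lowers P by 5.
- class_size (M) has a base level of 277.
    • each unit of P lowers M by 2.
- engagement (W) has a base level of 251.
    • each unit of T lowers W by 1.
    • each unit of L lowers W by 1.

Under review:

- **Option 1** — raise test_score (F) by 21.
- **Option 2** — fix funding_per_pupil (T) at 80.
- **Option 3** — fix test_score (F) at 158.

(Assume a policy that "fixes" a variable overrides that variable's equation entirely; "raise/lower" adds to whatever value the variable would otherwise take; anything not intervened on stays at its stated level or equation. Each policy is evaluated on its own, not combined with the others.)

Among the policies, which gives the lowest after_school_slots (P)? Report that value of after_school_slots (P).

Option 1 (F + 21):
  H = 18
  T = 36 + 4·18 = 108
  F = -22 + 4·108 (+21 from intervention) = 431
  L = -31 + 3·18 + 5·108 − 431 = 132
  P = 151 − 108 + 2·431 − 5·132 = 245
Option 2 (T := 80):
  H = 18
  T = 80
  F = -22 + 4·80 = 298
  L = -31 + 3·18 + 5·80 − 298 = 125
  P = 151 − 80 + 2·298 − 5·125 = 42
Option 3 (F := 158):
  H = 18
  T = 36 + 4·18 = 108
  F = 158
  L = -31 + 3·18 + 5·108 − 158 = 405
  P = 151 − 108 + 2·158 − 5·405 = -1666
Comparing — Option 1: P=245, Option 2: P=42, Option 3: P=-1666. Lowest is -1666 (Option 3).

-1666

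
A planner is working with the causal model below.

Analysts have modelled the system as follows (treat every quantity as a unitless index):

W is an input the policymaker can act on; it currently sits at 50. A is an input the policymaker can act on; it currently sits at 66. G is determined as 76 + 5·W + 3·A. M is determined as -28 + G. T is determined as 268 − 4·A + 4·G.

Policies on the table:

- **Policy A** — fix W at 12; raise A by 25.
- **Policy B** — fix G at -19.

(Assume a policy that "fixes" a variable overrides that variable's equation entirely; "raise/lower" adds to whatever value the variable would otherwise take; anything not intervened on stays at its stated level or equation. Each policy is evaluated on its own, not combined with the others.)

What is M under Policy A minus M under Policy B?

Policy A (W := 12, A + 25):
  W = 12
  A = 66 + 25 = 91
  G = 76 + 5·12 + 3·91 = 409
  M = -28 + 409 = 381
Policy B (G := -19):
  W = 50
  A = 66
  G = -19
  M = -28 + (-19) = -47
M: 381 − (-47) = 428

428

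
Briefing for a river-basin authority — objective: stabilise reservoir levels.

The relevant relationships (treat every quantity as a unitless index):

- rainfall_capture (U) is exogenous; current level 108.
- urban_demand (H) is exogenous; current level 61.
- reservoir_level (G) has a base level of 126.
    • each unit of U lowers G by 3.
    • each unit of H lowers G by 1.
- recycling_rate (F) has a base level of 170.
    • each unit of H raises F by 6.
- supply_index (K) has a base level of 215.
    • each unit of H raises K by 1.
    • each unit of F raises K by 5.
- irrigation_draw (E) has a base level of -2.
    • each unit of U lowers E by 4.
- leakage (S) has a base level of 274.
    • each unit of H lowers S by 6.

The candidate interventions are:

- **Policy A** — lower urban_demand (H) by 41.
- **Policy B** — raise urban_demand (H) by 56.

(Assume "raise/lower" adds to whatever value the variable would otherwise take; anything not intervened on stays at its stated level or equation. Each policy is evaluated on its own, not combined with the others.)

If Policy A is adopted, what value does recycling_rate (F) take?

Policy A (H − 41):
  H = 61 − 41 = 20
  F = 170 + 6·20 = 290

290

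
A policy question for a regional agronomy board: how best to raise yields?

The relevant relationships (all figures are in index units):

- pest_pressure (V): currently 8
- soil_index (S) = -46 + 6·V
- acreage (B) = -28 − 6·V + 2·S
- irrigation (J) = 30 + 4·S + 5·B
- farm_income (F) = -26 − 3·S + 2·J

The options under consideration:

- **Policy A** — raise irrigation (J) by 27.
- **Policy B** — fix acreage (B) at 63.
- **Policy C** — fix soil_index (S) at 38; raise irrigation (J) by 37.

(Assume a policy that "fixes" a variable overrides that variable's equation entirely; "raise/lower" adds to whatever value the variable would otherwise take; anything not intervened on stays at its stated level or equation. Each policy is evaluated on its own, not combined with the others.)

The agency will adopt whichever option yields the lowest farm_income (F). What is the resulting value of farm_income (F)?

-622

Policy A (J + 27):
  V = 8
  S = -46 + 6·8 = 2
  B = -28 − 6·8 + 2·2 = -72
  J = 30 + 4·2 + 5·(-72) (+27 from intervention) = -295
  F = -26 − 3·2 + 2·(-295) = -622
Policy B (B := 63):
  V = 8
  S = -46 + 6·8 = 2
  B = 63
  J = 30 + 4·2 + 5·63 = 353
  F = -26 − 3·2 + 2·353 = 674
Policy C (S := 38, J + 37):
  V = 8
  S = 38
  B = -28 − 6·8 + 2·38 = 0
  J = 30 + 4·38 + 5·0 (+37 from intervention) = 219
  F = -26 − 3·38 + 2·219 = 298
Comparing — Policy A: F=-622, Policy B: F=674, Policy C: F=298. Lowest is -622 (Policy A).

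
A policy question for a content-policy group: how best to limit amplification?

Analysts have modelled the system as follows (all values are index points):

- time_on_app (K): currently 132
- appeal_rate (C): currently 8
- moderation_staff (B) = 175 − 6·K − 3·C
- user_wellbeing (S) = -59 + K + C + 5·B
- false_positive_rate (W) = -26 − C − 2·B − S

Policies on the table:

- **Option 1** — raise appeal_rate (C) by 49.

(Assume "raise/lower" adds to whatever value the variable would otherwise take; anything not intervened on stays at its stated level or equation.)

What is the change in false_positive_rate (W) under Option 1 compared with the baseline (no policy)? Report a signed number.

931

Baseline:
  K = 132
  C = 8
  B = 175 − 6·132 − 3·8 = -641
  S = -59 + 132 + 8 + 5·(-641) = -3124
  W = -26 − 8 − 2·(-641) − (-3124) = 4372
Option 1 (C + 49):
  K = 132
  C = 8 + 49 = 57
  B = 175 − 6·132 − 3·57 = -788
  S = -59 + 132 + 57 + 5·(-788) = -3810
  W = -26 − 57 − 2·(-788) − (-3810) = 5303
Change in W: 5303 − 4372 = 931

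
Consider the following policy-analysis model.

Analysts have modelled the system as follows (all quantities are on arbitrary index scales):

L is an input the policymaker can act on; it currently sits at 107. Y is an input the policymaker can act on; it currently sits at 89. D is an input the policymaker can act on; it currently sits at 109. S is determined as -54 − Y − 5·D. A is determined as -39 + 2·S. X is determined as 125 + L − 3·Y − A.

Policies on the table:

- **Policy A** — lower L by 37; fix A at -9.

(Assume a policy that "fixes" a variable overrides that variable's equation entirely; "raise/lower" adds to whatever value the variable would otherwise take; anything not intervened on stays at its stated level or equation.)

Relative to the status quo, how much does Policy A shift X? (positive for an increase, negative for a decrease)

-1443

Baseline:
  L = 107
  Y = 89
  D = 109
  S = -54 − 89 − 5·109 = -688
  A = -39 + 2·(-688) = -1415
  X = 125 + 107 − 3·89 − (-1415) = 1380
Policy A (L − 37, A := -9):
  L = 107 − 37 = 70
  Y = 89
  D = 109
  S = -54 − 89 − 5·109 = -688
  A = -9
  X = 125 + 70 − 3·89 − (-9) = -63
Change in X: -63 − 1380 = -1443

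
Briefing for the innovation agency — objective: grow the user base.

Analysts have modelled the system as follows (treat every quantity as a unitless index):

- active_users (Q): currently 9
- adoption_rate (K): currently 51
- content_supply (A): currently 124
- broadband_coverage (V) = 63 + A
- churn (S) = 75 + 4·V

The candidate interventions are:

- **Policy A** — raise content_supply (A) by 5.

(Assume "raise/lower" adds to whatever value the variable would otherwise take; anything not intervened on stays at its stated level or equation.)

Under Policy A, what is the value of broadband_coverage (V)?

Policy A (A + 5):
  A = 124 + 5 = 129
  V = 63 + 129 = 192

192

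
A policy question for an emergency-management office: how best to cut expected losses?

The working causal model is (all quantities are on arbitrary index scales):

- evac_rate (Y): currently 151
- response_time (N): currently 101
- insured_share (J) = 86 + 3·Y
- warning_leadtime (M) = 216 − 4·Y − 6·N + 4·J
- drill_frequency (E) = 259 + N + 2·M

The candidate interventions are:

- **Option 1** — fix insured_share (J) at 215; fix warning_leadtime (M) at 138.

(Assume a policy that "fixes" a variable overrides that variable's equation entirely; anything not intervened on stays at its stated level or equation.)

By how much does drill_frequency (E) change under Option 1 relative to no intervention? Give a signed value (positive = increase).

-2048

Baseline:
  Y = 151
  N = 101
  J = 86 + 3·151 = 539
  M = 216 − 4·151 − 6·101 + 4·539 = 1162
  E = 259 + 101 + 2·1162 = 2684
Option 1 (J := 215, M := 138):
  Y = 151
  N = 101
  J = 215
  M = 138
  E = 259 + 101 + 2·138 = 636
Change in E: 636 − 2684 = -2048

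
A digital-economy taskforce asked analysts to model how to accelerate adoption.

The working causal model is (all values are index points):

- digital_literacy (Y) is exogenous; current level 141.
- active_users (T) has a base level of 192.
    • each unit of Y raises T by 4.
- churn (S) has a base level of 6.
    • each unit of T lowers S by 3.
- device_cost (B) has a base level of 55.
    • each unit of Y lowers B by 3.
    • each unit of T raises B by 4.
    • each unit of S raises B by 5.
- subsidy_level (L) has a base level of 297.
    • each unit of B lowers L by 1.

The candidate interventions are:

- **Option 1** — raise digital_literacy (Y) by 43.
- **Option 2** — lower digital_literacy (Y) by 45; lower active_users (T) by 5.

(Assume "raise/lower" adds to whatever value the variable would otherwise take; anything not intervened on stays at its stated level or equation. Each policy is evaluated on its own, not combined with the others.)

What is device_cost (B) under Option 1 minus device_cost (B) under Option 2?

Option 1 (Y + 43):
  Y = 141 + 43 = 184
  T = 192 + 4·184 = 928
  S = 6 − 3·928 = -2778
  B = 55 − 3·184 + 4·928 + 5·(-2778) = -10675
Option 2 (Y − 45, T − 5):
  Y = 141 − 45 = 96
  T = 192 + 4·96 (−5 from intervention) = 571
  S = 6 − 3·571 = -1707
  B = 55 − 3·96 + 4·571 + 5·(-1707) = -6484
B: -10675 − (-6484) = -4191

-4191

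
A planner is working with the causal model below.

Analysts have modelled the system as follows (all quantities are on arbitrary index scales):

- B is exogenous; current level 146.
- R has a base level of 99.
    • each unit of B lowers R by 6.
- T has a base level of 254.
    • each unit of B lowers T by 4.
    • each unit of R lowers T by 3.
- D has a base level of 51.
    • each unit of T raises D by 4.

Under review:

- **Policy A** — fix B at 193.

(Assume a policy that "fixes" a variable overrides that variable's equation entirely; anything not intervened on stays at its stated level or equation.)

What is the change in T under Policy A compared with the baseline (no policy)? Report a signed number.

Baseline:
  B = 146
  R = 99 − 6·146 = -777
  T = 254 − 4·146 − 3·(-777) = 2001
Policy A (B := 193):
  B = 193
  R = 99 − 6·193 = -1059
  T = 254 − 4·193 − 3·(-1059) = 2659
Change in T: 2659 − 2001 = 658

658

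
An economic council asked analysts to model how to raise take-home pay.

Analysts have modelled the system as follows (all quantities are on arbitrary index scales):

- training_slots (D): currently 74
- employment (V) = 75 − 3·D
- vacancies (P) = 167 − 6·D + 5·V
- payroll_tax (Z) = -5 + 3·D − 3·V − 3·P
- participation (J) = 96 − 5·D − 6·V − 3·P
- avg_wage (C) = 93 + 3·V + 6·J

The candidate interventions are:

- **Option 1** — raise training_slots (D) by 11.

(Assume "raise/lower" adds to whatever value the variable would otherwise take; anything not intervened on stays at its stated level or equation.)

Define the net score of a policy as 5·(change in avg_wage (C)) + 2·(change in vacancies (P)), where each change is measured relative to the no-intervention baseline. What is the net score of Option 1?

24123

Baseline:
  D = 74
  V = 75 − 3·74 = -147
  P = 167 − 6·74 + 5·(-147) = -1012
  J = 96 − 5·74 − 6·(-147) − 3·(-1012) = 3644
  C = 93 + 3·(-147) + 6·3644 = 21516
Option 1 (D + 11):
  D = 74 + 11 = 85
  V = 75 − 3·85 = -180
  P = 167 − 6·85 + 5·(-180) = -1243
  J = 96 − 5·85 − 6·(-180) − 3·(-1243) = 4480
  C = 93 + 3·(-180) + 6·4480 = 26433
ΔC = 26433 − 21516 = 4917; ΔP = -1243 − (-1012) = -231
Score = 5·4917 + 2·(-231) = 24123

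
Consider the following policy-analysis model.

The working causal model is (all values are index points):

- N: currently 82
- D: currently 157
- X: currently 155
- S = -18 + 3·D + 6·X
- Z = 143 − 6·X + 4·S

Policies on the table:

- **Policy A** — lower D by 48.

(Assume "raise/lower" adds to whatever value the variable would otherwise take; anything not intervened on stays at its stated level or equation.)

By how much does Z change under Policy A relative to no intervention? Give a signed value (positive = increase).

Baseline:
  D = 157
  X = 155
  S = -18 + 3·157 + 6·155 = 1383
  Z = 143 − 6·155 + 4·1383 = 4745
Policy A (D − 48):
  D = 157 − 48 = 109
  X = 155
  S = -18 + 3·109 + 6·155 = 1239
  Z = 143 − 6·155 + 4·1239 = 4169
Change in Z: 4169 − 4745 = -576

-576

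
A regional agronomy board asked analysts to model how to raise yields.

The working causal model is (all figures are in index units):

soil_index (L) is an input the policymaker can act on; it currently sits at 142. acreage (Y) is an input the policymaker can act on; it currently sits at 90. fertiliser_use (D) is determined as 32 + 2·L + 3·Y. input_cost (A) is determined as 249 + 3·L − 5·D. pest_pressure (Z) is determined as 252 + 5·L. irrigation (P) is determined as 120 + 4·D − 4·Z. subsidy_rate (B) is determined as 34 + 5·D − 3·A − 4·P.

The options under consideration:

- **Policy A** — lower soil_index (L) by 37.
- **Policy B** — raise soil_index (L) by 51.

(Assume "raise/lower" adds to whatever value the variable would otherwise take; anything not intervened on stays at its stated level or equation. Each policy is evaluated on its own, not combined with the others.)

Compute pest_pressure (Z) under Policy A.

777

Policy A (L − 37):
  L = 142 − 37 = 105
  Z = 252 + 5·105 = 777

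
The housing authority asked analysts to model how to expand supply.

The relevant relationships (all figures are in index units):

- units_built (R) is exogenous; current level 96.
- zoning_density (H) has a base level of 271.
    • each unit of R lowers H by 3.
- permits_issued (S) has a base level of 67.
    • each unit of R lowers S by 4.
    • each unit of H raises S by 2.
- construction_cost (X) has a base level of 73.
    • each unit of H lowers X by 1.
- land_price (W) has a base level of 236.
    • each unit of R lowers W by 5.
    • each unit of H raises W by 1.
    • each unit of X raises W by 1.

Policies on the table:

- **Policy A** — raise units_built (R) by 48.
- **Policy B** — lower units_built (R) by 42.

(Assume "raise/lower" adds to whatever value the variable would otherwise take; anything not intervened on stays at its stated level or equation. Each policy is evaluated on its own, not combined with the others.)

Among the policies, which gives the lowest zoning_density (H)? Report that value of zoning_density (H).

Policy A (R + 48):
  R = 96 + 48 = 144
  H = 271 − 3·144 = -161
Policy B (R − 42):
  R = 96 − 42 = 54
  H = 271 − 3·54 = 109
Comparing — Policy A: H=-161, Policy B: H=109. Lowest is -161 (Policy A).

-161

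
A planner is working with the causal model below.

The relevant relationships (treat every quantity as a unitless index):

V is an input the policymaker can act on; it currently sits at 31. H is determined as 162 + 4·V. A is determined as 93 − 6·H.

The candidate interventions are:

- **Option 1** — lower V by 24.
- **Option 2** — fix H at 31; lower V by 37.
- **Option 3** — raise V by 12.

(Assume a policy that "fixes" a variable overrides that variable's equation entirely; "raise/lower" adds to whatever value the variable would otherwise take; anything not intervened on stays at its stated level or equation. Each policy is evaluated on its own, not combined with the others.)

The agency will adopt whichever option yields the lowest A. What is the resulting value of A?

Option 1 (V − 24):
  V = 31 − 24 = 7
  H = 162 + 4·7 = 190
  A = 93 − 6·190 = -1047
Option 2 (H := 31, V − 37):
  V = 31 − 37 = -6
  H = 31
  A = 93 − 6·31 = -93
Option 3 (V + 12):
  V = 31 + 12 = 43
  H = 162 + 4·43 = 334
  A = 93 − 6·334 = -1911
Comparing — Option 1: A=-1047, Option 2: A=-93, Option 3: A=-1911. Lowest is -1911 (Option 3).

-1911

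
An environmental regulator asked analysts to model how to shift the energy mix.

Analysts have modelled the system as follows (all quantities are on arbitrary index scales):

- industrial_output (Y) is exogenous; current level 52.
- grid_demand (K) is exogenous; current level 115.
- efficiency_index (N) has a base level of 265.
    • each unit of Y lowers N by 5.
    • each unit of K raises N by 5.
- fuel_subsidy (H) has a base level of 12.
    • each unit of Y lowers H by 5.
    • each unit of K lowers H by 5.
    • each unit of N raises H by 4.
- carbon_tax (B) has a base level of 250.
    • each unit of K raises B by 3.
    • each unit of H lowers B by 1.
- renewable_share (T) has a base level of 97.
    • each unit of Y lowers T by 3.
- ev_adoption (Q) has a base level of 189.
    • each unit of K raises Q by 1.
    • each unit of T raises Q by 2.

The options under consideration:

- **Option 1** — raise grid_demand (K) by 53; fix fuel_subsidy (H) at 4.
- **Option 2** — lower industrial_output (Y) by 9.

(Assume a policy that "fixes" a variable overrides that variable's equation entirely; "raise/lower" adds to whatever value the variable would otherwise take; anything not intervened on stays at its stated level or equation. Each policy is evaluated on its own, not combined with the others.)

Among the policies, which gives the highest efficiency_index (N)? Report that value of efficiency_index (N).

845

Option 1 (K + 53, H := 4):
  Y = 52
  K = 115 + 53 = 168
  N = 265 − 5·52 + 5·168 = 845
Option 2 (Y − 9):
  Y = 52 − 9 = 43
  K = 115
  N = 265 − 5·43 + 5·115 = 625
Comparing — Option 1: N=845, Option 2: N=625. Highest is 845 (Option 1).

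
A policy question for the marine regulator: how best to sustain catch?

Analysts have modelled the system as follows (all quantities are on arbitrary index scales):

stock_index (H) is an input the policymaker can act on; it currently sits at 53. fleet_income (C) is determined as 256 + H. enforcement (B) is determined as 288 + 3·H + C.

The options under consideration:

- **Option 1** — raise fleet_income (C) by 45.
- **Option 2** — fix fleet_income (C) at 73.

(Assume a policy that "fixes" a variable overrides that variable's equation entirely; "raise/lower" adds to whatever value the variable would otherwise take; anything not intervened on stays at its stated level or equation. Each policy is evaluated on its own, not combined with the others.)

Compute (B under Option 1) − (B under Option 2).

281

Option 1 (C + 45):
  H = 53
  C = 256 + 53 (+45 from intervention) = 354
  B = 288 + 3·53 + 354 = 801
Option 2 (C := 73):
  H = 53
  C = 73
  B = 288 + 3·53 + 73 = 520
B: 801 − 520 = 281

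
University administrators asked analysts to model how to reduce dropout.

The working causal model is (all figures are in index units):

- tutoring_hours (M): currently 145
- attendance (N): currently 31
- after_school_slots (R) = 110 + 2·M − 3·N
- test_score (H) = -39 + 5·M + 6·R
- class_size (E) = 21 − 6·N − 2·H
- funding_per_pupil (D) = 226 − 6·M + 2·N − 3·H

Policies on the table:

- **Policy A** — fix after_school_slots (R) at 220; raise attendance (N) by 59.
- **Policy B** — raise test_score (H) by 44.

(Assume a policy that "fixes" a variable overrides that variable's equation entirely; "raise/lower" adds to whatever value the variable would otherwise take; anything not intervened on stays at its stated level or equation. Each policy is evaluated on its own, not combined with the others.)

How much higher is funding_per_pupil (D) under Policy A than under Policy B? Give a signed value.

Policy A (R := 220, N + 59):
  M = 145
  N = 31 + 59 = 90
  R = 220
  H = -39 + 5·145 + 6·220 = 2006
  D = 226 − 6·145 + 2·90 − 3·2006 = -6482
Policy B (H + 44):
  M = 145
  N = 31
  R = 110 + 2·145 − 3·31 = 307
  H = -39 + 5·145 + 6·307 (+44 from intervention) = 2572
  D = 226 − 6·145 + 2·31 − 3·2572 = -8298
D: -6482 − (-8298) = 1816

1816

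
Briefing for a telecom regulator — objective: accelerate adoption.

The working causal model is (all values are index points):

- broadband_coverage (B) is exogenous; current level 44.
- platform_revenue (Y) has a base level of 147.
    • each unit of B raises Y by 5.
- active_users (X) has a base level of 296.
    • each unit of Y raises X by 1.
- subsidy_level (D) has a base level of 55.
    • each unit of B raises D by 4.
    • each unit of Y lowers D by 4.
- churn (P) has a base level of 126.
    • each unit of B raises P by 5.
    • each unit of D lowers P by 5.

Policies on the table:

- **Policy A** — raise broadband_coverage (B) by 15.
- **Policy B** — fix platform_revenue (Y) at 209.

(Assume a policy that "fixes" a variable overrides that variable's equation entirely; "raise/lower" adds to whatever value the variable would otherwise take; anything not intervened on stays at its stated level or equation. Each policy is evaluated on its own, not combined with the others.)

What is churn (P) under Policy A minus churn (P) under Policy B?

Policy A (B + 15):
  B = 44 + 15 = 59
  Y = 147 + 5·59 = 442
  D = 55 + 4·59 − 4·442 = -1477
  P = 126 + 5·59 − 5·(-1477) = 7806
Policy B (Y := 209):
  B = 44
  Y = 209
  D = 55 + 4·44 − 4·209 = -605
  P = 126 + 5·44 − 5·(-605) = 3371
P: 7806 − 3371 = 4435

4435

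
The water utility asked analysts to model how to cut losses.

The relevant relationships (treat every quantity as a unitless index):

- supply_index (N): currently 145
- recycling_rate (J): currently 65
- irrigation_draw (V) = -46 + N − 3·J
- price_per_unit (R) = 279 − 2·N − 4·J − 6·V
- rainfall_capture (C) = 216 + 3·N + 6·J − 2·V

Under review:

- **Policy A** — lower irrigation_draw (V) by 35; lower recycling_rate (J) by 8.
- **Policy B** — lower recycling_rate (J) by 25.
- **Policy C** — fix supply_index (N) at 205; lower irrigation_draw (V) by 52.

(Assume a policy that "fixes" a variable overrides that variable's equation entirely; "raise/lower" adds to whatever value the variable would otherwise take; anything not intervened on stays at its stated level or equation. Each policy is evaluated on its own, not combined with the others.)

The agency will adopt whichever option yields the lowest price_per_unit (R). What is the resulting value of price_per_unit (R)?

Policy A (V − 35, J − 8):
  N = 145
  J = 65 − 8 = 57
  V = -46 + 145 − 3·57 (−35 from intervention) = -107
  R = 279 − 2·145 − 4·57 − 6·(-107) = 403
Policy B (J − 25):
  N = 145
  J = 65 − 25 = 40
  V = -46 + 145 − 3·40 = -21
  R = 279 − 2·145 − 4·40 − 6·(-21) = -45
Policy C (N := 205, V − 52):
  N = 205
  J = 65
  V = -46 + 205 − 3·65 (−52 from intervention) = -88
  R = 279 − 2·205 − 4·65 − 6·(-88) = 137
Comparing — Policy A: R=403, Policy B: R=-45, Policy C: R=137. Lowest is -45 (Policy B).

-45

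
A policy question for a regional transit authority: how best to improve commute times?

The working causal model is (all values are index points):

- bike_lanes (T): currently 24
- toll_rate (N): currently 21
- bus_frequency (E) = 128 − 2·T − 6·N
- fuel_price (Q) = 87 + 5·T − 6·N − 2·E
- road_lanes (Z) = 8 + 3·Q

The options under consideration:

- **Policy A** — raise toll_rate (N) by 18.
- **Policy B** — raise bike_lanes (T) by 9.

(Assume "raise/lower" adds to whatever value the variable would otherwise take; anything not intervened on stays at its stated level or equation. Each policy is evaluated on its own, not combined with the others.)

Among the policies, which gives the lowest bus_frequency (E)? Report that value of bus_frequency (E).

-154

Policy A (N + 18):
  T = 24
  N = 21 + 18 = 39
  E = 128 − 2·24 − 6·39 = -154
Policy B (T + 9):
  T = 24 + 9 = 33
  N = 21
  E = 128 − 2·33 − 6·21 = -64
Comparing — Policy A: E=-154, Policy B: E=-64. Lowest is -154 (Policy A).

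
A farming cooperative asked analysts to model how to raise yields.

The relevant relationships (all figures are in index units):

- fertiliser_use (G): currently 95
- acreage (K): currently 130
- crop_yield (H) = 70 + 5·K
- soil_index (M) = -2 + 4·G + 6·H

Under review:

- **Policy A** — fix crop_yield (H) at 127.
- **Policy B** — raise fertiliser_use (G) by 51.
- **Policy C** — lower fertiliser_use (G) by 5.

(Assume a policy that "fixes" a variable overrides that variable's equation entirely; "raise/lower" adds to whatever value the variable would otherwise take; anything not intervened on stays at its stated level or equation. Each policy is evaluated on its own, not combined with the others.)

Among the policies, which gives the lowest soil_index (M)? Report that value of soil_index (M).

Policy A (H := 127):
  G = 95
  K = 130
  H = 127
  M = -2 + 4·95 + 6·127 = 1140
Policy B (G + 51):
  G = 95 + 51 = 146
  K = 130
  H = 70 + 5·130 = 720
  M = -2 + 4·146 + 6·720 = 4902
Policy C (G − 5):
  G = 95 − 5 = 90
  K = 130
  H = 70 + 5·130 = 720
  M = -2 + 4·90 + 6·720 = 4678
Comparing — Policy A: M=1140, Policy B: M=4902, Policy C: M=4678. Lowest is 1140 (Policy A).

1140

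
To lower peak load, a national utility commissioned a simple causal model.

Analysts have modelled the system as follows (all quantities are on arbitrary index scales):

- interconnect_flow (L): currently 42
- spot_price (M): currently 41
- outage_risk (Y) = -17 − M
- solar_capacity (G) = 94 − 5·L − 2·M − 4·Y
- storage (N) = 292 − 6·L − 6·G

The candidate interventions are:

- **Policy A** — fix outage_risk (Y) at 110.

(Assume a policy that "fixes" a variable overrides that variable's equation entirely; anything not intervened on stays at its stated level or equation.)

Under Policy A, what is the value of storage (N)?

Policy A (Y := 110):
  L = 42
  M = 41
  Y = 110
  G = 94 − 5·42 − 2·41 − 4·110 = -638
  N = 292 − 6·42 − 6·(-638) = 3868

3868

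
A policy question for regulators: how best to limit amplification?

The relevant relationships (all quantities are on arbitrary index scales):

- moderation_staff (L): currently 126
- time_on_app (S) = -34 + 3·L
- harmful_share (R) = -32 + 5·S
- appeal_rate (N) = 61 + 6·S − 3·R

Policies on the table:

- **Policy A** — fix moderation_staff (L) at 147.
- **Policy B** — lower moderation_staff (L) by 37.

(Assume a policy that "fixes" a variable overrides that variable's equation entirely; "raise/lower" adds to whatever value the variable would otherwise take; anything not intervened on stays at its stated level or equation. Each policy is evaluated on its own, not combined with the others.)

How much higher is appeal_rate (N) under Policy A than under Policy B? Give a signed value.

Policy A (L := 147):
  L = 147
  S = -34 + 3·147 = 407
  R = -32 + 5·407 = 2003
  N = 61 + 6·407 − 3·2003 = -3506
Policy B (L − 37):
  L = 126 − 37 = 89
  S = -34 + 3·89 = 233
  R = -32 + 5·233 = 1133
  N = 61 + 6·233 − 3·1133 = -1940
N: -3506 − (-1940) = -1566

-1566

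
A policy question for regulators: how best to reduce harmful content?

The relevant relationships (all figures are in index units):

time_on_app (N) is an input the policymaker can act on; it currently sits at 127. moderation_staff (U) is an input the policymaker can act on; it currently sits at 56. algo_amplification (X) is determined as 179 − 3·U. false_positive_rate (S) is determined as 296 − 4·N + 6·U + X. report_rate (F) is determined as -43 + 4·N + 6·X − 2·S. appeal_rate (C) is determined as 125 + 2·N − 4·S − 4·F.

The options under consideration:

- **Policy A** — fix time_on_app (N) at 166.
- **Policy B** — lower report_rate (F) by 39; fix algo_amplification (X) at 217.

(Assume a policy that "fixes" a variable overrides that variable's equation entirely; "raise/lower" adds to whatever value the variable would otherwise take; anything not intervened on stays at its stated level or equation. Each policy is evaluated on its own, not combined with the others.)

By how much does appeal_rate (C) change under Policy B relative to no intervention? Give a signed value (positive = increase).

-3964

Baseline:
  N = 127
  U = 56
  X = 179 − 3·56 = 11
  S = 296 − 4·127 + 6·56 + 11 = 135
  F = -43 + 4·127 + 6·11 − 2·135 = 261
  C = 125 + 2·127 − 4·135 − 4·261 = -1205
Policy B (F − 39, X := 217):
  N = 127
  U = 56
  X = 217
  S = 296 − 4·127 + 6·56 + 217 = 341
  F = -43 + 4·127 + 6·217 − 2·341 (−39 from intervention) = 1046
  C = 125 + 2·127 − 4·341 − 4·1046 = -5169
Change in C: -5169 − (-1205) = -3964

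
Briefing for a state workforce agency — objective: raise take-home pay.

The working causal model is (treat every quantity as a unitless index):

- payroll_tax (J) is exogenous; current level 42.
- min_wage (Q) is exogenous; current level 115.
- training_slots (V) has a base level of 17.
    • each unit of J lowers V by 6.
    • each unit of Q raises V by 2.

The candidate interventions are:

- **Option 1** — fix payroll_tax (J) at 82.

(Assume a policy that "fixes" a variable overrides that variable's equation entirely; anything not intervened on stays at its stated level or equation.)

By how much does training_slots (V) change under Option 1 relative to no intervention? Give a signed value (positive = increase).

Baseline:
  J = 42
  Q = 115
  V = 17 − 6·42 + 2·115 = -5
Option 1 (J := 82):
  J = 82
  Q = 115
  V = 17 − 6·82 + 2·115 = -245
Change in V: -245 − (-5) = -240

-240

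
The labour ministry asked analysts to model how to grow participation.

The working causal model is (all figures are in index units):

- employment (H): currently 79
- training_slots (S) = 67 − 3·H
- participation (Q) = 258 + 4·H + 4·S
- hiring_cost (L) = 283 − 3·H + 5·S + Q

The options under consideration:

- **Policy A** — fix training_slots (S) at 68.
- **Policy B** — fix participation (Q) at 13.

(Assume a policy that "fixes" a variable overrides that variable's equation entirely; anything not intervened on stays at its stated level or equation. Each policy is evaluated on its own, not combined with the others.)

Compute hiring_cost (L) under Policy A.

Policy A (S := 68):
  H = 79
  S = 68
  Q = 258 + 4·79 + 4·68 = 846
  L = 283 − 3·79 + 5·68 + 846 = 1232

1232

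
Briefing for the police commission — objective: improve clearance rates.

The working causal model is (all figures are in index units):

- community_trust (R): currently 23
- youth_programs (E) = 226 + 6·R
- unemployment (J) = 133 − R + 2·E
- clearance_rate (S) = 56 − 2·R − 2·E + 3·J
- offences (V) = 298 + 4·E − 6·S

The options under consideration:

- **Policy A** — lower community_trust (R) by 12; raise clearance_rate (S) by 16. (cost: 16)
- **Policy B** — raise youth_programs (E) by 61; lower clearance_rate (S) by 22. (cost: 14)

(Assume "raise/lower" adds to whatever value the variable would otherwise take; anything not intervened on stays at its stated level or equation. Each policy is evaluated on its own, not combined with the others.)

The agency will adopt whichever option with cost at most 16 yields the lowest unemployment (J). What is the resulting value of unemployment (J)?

706

Policy A (R − 12, S + 16):
  R = 23 − 12 = 11
  E = 226 + 6·11 = 292
  J = 133 − 11 + 2·292 = 706
Policy B (E + 61, S − 22):
  R = 23
  E = 226 + 6·23 (+61 from intervention) = 425
  J = 133 − 23 + 2·425 = 960
Comparing — Policy A: J=706, Policy B: J=960. Lowest is 706 (Policy A).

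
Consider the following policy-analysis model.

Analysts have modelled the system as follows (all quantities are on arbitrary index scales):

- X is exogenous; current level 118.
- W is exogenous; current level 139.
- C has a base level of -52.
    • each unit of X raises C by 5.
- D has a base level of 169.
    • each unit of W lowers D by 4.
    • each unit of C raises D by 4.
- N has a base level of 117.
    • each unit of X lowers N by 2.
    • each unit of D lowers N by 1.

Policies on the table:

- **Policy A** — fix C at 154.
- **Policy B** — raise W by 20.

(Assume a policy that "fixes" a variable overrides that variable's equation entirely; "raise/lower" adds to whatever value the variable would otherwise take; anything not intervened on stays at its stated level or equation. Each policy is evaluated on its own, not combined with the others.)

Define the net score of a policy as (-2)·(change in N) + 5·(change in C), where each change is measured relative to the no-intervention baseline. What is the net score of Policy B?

-160

Baseline:
  X = 118
  W = 139
  C = -52 + 5·118 = 538
  D = 169 − 4·139 + 4·538 = 1765
  N = 117 − 2·118 − 1765 = -1884
Policy B (W + 20):
  X = 118
  W = 139 + 20 = 159
  C = -52 + 5·118 = 538
  D = 169 − 4·159 + 4·538 = 1685
  N = 117 − 2·118 − 1685 = -1804
ΔN = -1804 − (-1884) = 80; ΔC = 538 − 538 = 0
Score = (-2)·80 + 5·0 = -160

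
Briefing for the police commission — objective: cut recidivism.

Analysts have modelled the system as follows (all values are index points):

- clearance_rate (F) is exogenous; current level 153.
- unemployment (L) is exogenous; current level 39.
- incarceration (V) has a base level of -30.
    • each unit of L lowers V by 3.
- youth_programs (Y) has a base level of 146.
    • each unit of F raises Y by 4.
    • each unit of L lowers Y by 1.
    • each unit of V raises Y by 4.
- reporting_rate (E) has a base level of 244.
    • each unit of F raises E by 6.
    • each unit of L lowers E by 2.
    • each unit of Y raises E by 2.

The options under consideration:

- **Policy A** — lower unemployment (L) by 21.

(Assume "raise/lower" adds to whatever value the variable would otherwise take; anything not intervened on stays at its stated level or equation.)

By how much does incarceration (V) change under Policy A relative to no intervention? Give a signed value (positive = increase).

Baseline:
  L = 39
  V = -30 − 3·39 = -147
Policy A (L − 21):
  L = 39 − 21 = 18
  V = -30 − 3·18 = -84
Change in V: -84 − (-147) = 63

63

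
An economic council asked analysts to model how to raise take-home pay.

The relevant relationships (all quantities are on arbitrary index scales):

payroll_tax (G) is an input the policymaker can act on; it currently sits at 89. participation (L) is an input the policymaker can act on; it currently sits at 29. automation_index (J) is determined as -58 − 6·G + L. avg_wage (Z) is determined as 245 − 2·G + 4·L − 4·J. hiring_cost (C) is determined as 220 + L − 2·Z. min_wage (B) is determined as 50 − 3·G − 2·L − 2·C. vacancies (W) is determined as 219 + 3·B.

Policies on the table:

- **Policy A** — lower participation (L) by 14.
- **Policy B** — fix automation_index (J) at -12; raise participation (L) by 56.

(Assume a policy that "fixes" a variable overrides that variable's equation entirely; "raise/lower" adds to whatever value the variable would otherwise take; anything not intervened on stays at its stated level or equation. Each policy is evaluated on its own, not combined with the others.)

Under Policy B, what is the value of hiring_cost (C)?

-605

Policy B (J := -12, L + 56):
  G = 89
  L = 29 + 56 = 85
  J = -12
  Z = 245 − 2·89 + 4·85 − 4·(-12) = 455
  C = 220 + 85 − 2·455 = -605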